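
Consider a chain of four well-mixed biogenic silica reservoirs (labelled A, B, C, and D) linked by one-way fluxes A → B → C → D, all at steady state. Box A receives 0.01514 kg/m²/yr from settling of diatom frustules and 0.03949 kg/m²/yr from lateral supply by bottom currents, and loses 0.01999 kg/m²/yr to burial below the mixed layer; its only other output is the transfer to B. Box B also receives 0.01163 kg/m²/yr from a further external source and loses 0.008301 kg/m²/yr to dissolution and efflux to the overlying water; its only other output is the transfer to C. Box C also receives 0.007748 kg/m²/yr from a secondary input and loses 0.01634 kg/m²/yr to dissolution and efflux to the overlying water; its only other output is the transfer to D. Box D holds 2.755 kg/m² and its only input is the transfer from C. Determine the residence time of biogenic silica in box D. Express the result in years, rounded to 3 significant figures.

93.8 yr

Box A: F(A→B) = (0.01514 + 0.03949) − 0.01999 = 0.034640 kg/m²/yr.
Box B: F(B→C) = (0.034640 + 0.01163) − 0.008301 = 0.037969 kg/m²/yr.
Box C: F(C→D) = (0.037969 + 0.007748) − 0.01634 = 0.029377 kg/m²/yr.
Box D throughput = its input = 0.029377 kg/m²/yr; τ = 2.755 / 0.029377 = 93.78 yr.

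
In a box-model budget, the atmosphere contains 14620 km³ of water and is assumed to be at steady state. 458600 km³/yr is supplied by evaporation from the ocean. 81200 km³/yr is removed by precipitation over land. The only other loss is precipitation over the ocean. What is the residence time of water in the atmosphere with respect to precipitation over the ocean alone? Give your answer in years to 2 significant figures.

At steady state ΣF_in = ΣF_out.
ΣF_in = 458600 km³/yr.
Precipitation over the ocean flux = ΣF_in − (81200) = 458600 − 81200 = 377400 km³/yr.
τ = M / F = 14620 / 377400 = 0.03874 yr.

0.039 yr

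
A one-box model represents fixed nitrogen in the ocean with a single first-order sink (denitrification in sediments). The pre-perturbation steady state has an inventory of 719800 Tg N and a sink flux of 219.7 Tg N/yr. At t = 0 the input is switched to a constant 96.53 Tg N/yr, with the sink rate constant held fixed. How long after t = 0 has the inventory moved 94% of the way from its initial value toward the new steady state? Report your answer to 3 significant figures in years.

τ = M₀/F₀ = 719800/219.7 = 3276 yr.
The remaining gap fraction is e^(−t/τ); 94% covered ⇒ e^(−t/τ) = 0.0600.
t = −τ ln(0.0600) = 3276 × 2.813 = 9218 yr.

9220 yr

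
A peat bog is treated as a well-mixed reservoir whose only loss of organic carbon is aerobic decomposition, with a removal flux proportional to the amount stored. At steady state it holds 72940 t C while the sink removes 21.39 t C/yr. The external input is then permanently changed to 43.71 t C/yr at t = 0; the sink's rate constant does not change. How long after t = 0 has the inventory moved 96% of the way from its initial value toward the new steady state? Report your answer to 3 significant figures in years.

τ = M₀/F₀ = 72940/21.39 = 3410 yr.
The remaining gap fraction is e^(−t/τ); 96% covered ⇒ e^(−t/τ) = 0.0400.
t = −τ ln(0.0400) = 3410 × 3.219 = 10980 yr.

11000 yr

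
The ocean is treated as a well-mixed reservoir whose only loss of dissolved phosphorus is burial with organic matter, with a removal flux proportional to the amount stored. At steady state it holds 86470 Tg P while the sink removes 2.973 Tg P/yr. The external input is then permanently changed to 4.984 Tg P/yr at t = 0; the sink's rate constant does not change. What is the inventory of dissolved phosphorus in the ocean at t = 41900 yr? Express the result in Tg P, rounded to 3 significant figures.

τ = M₀/F₀ = 86470/2.973 = 29090 yr; rate constant k = 1/τ.
New steady state M_∞ = F₁/k = F₁·τ = 4.984 × 29090 = 144960 Tg P.
M(t) = M_∞ + (M₀ − M_∞)·e^(−t/τ); t/τ = 41900/29090 = 1.441, so e^(−t/τ) = 0.2368.
M(t) = 144960 − 58490 × 0.2368 = 131110 Tg P.

131000 Tg P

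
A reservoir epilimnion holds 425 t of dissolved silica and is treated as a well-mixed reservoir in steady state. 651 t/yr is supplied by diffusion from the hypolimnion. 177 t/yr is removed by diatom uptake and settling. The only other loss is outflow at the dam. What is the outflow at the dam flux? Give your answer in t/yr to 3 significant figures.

At steady state ΣF_in = ΣF_out.
ΣF_in = 651.00 t/yr.
Outflow at the dam flux = ΣF_in − (177) = 651.00 − 177.0 = 474.0 t/yr.

474 t/yr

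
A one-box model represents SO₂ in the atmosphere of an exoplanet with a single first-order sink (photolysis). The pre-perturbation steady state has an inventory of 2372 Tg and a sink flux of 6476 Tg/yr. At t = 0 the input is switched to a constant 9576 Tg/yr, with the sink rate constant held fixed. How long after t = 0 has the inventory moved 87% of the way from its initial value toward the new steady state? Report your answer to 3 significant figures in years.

τ = M₀/F₀ = 2372/6476 = 0.3663 yr.
The remaining gap fraction is e^(−t/τ); 87% covered ⇒ e^(−t/τ) = 0.130.
t = −τ ln(0.130) = 0.3663 × 2.040 = 0.7473 yr.

0.747 yr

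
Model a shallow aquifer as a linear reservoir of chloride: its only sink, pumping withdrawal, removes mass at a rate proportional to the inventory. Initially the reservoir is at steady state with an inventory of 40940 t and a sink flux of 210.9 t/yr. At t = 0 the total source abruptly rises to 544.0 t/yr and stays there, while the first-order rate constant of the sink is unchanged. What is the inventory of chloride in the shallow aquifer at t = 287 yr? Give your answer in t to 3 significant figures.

90900 t

τ = M₀/F₀ = 40940/210.9 = 194.1 yr; rate constant k = 1/τ.
New steady state M_∞ = F₁/k = F₁·τ = 544.0 × 194.1 = 105600 t.
M(t) = M_∞ + (M₀ − M_∞)·e^(−t/τ); t/τ = 287/194.1 = 1.478, so e^(−t/τ) = 0.2280.
M(t) = 105600 − 64660 × 0.2280 = 90859 t.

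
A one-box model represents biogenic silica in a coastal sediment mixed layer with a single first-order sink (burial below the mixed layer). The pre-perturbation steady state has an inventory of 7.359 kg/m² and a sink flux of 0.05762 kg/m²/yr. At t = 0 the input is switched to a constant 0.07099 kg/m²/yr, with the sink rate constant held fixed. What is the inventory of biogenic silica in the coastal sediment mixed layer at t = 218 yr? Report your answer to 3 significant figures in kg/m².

The sink rate constant is k = F₀/M₀ = 0.05762/7.359 = 0.007830 yr⁻¹.
Solving dM/dt = F₁ − kM with M(0) = M₀ gives M(t) = F₁/k + (M₀ − F₁/k)·e^(−kt).
F₁/k = 0.07099/0.007830 = 9.0666 kg/m²; kt = 0.007830 × 218 = 1.707, e^(−kt) = 0.1814.
M(218) = 9.0666 + (7.359 − 9.0666) × 0.1814 = 9.0666 − 0.3098 = 8.7568 kg/m².

8.76 kg/m²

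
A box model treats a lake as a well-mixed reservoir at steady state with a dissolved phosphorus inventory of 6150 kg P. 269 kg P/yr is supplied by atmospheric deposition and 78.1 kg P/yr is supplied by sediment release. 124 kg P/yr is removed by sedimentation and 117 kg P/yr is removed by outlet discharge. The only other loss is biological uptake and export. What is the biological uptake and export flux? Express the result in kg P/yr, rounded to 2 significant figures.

At steady state ΣF_in = ΣF_out.
ΣF_in = 269 + 78.1 = 347.10 kg P/yr.
Biological uptake and export flux = ΣF_in − (124 + 117) = 347.10 − 241.0 = 106.1 kg P/yr.

110 kg P/yr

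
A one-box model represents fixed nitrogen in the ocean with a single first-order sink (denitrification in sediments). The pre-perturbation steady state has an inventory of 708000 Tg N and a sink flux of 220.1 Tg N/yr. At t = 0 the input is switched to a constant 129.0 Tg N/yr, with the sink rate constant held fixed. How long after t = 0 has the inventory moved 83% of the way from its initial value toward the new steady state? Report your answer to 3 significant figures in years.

5700 yr

τ = M₀/F₀ = 708000/220.1 = 3217 yr.
The remaining gap fraction is e^(−t/τ); 83% covered ⇒ e^(−t/τ) = 0.170.
t = −τ ln(0.170) = 3217 × 1.772 = 5700 yr.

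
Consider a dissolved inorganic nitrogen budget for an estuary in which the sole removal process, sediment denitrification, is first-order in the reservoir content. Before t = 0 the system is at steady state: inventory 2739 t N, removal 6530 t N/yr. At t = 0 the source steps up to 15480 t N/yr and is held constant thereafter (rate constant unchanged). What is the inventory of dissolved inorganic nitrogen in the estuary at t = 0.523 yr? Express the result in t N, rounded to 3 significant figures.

5410 t N

Residence time τ = M₀/F₀ = 0.4194 yr. The eventual steady state is M_∞ = M₀·(F₁/F₀) = 2739 × 15480/6530 = 6493.1 t N.
The anomaly ΔM(t) = M(t) − M_∞ decays as ΔM₀·e^(−t/τ) with ΔM₀ = 2739 − 6493.1 = −3754 t N.
At t = 0.523 yr, e^(−t/τ) = e^(−1.247) = 0.2874, so ΔM = −1079 t N and M = 6493.1 − 1079 = 5414.1 t N.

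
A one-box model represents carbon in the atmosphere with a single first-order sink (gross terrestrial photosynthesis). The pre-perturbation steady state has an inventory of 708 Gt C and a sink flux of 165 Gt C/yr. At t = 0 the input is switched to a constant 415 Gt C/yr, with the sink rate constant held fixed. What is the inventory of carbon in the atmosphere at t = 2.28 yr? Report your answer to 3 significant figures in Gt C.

1150 Gt C

τ = M₀/F₀ = 708/165 = 4.291 yr; rate constant k = 1/τ.
New steady state M_∞ = F₁/k = F₁·τ = 415 × 4.291 = 1780.7 Gt C.
M(t) = M_∞ + (M₀ − M_∞)·e^(−t/τ); t/τ = 2.28/4.291 = 0.5314, so e^(−t/τ) = 0.5878.
M(t) = 1780.7 − 1073 × 0.5878 = 1150.2 Gt C.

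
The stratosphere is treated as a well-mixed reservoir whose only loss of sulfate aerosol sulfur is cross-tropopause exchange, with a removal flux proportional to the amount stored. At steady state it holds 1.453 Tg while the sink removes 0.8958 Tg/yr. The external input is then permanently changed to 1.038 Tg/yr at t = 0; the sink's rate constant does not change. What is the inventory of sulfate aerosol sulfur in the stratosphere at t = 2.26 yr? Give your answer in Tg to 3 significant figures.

Residence time τ = M₀/F₀ = 1.622 yr. The eventual steady state is M_∞ = M₀·(F₁/F₀) = 1.453 × 1.038/0.8958 = 1.6837 Tg.
The anomaly ΔM(t) = M(t) − M_∞ decays as ΔM₀·e^(−t/τ) with ΔM₀ = 1.453 − 1.6837 = −0.2307 Tg.
At t = 2.26 yr, e^(−t/τ) = e^(−1.393) = 0.2482, so ΔM = −0.05726 Tg and M = 1.6837 − 0.05726 = 1.6264 Tg.

1.63 Tg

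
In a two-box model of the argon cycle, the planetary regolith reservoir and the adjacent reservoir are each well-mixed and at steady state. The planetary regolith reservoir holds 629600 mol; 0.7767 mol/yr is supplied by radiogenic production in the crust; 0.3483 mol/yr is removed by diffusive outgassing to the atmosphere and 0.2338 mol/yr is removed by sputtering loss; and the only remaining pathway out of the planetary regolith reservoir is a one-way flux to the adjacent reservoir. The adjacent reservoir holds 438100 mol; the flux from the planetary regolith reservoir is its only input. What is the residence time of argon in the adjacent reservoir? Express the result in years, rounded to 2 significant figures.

Balance the planetary regolith reservoir: ΣF_in = 0.77670 mol/yr.
Flux to the adjacent reservoir = ΣF_in − (0.3483 + 0.2338) = 0.19460 mol/yr.
At steady state the output of the adjacent reservoir equals its input, 0.19460 mol/yr.
τ = M / F = 438100 / 0.19460 = 2.251×10^6 yr.

2.3×10^6 yr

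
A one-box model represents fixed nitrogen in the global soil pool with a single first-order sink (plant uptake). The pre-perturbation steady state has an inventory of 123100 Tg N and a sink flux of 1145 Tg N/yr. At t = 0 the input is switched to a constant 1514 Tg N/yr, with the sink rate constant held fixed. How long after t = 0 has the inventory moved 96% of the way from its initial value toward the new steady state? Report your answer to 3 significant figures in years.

τ = M₀/F₀ = 123100/1145 = 107.5 yr.
The remaining gap fraction is e^(−t/τ); 96% covered ⇒ e^(−t/τ) = 0.0400.
t = −τ ln(0.0400) = 107.5 × 3.219 = 346.1 yr.

346 yr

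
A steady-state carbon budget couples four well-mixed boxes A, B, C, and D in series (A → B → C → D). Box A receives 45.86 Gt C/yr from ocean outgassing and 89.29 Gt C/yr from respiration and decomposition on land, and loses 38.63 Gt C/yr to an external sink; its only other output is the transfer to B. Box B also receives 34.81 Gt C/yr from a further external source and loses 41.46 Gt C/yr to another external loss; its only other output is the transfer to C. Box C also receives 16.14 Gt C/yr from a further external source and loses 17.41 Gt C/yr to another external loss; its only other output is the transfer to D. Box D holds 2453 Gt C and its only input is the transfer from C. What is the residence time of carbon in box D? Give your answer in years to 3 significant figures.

Box A: F(A→B) = (45.86 + 89.29) − 38.63 = 96.520 Gt C/yr.
Box B: F(B→C) = (96.520 + 34.81) − 41.46 = 89.870 Gt C/yr.
Box C: F(C→D) = (89.870 + 16.14) − 17.41 = 88.600 Gt C/yr.
Box D throughput = its input = 88.600 Gt C/yr; τ = 2453 / 88.600 = 27.69 yr.

27.7 yr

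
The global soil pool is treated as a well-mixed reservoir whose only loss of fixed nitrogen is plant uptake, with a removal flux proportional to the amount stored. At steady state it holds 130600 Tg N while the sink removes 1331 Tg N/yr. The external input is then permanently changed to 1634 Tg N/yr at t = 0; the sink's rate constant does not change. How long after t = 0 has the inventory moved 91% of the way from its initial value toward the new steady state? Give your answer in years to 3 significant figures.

τ = M₀/F₀ = 130600/1331 = 98.12 yr.
The remaining gap fraction is e^(−t/τ); 91% covered ⇒ e^(−t/τ) = 0.0900.
t = −τ ln(0.0900) = 98.12 × 2.408 = 236.3 yr.

236 yr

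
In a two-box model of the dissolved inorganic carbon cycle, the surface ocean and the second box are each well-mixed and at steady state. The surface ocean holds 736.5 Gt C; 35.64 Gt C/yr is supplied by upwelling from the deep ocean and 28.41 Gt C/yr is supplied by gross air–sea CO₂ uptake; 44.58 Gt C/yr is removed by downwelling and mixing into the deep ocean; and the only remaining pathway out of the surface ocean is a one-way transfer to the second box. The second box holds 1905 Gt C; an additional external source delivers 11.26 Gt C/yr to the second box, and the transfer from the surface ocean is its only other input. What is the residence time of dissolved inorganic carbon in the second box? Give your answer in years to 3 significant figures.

Balance the surface ocean: ΣF_in = 35.64 + 28.41 = 64.050 Gt C/yr.
Transfer to the second box = ΣF_in − (44.58) = 19.470 Gt C/yr.
Total input to the second box = 19.470 + 11.26 = 30.730 Gt C/yr; at steady state this equals its total output.
τ = M / F = 1905 / 30.730 = 61.99 yr.

62.0 yr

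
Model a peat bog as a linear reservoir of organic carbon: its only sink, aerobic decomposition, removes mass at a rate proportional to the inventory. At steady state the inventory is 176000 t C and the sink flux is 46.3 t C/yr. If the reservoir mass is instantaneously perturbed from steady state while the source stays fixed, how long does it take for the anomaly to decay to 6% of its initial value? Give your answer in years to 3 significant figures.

10700 yr

For a linear reservoir the anomaly decays as exp(−t/τ) with τ = M/F = 176000/46.3 = 3801 yr.
exp(−t/τ) = 0.06 ⇒ t = −τ ln(0.06) = 3801 × 2.813 = 10690 yr.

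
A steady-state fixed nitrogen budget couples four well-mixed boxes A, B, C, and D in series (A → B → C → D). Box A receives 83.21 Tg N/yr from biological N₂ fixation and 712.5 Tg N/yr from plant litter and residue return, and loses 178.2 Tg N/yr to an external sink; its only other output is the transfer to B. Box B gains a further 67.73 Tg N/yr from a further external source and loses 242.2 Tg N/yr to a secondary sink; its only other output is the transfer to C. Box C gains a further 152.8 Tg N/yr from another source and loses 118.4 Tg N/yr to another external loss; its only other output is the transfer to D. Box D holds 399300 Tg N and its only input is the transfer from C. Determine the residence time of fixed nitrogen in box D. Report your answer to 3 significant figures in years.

Box A: F(A→B) = (83.21 + 712.5) − 178.2 = 617.51 Tg N/yr.
Box B: F(B→C) = (617.51 + 67.73) − 242.2 = 443.04 Tg N/yr.
Box C: F(C→D) = (443.04 + 152.8) − 118.4 = 477.44 Tg N/yr.
Box D throughput = its input = 477.44 Tg N/yr; τ = 399300 / 477.44 = 836.3 yr.

836 yr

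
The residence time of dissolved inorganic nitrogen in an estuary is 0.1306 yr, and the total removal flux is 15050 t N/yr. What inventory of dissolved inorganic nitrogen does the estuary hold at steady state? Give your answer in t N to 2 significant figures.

τ = M/F ⇒ M = τ × F = 0.1306 × 15050 = 1966 t N.

2000 t N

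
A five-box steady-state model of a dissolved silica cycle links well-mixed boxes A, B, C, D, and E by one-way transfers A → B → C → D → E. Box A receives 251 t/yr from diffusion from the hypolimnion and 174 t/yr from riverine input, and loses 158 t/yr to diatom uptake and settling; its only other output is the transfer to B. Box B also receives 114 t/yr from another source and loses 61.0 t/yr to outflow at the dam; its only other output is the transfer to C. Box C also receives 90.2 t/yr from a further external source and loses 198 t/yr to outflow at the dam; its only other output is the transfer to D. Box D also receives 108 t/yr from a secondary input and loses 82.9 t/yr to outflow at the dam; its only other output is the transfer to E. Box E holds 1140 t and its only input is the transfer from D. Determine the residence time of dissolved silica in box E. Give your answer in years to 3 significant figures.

4.80 yr

Box A: F(A→B) = (251 + 174) − 158 = 267.00 t/yr.
Box B: F(B→C) = (267.00 + 114) − 61.0 = 320.00 t/yr.
Box C: F(C→D) = (320.00 + 90.2) − 198 = 212.20 t/yr.
Box D: F(D→E) = (212.20 + 108) − 82.9 = 237.30 t/yr.
Box E throughput = its input = 237.30 t/yr; τ = 1140 / 237.30 = 4.804 yr.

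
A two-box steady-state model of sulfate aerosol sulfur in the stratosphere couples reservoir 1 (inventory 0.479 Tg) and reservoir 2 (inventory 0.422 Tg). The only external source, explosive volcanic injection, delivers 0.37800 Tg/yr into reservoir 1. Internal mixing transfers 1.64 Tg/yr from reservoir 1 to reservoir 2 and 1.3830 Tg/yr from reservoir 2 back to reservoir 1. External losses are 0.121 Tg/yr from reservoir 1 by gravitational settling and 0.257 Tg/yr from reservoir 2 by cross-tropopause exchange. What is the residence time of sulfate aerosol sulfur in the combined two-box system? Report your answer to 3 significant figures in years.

2.38 yr

Treat the two boxes together as one reservoir: the mixing fluxes between them are internal recycling, so τ = ΣM / Σ(external losses).
M_total = 0.479 + 0.422 = 0.90100 Tg.
ΣF_external_out = 0.121 + 0.257 = 0.37800 Tg/yr.
τ = M_total / ΣF_ext = 0.90100 / 0.37800 = 2.384 yr.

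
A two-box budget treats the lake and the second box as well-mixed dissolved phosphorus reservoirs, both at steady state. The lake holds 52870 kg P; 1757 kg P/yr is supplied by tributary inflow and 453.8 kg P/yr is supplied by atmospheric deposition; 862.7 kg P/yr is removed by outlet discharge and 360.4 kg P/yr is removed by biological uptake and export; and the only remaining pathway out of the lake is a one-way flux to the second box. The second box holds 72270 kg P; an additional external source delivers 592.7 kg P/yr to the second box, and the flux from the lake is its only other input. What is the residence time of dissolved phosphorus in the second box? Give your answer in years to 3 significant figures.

45.7 yr

Balance the lake: ΣF_in = 1757 + 453.8 = 2210.8 kg P/yr.
Flux to the second box = ΣF_in − (862.7 + 360.4) = 987.70 kg P/yr.
Total input to the second box = 987.70 + 592.7 = 1580.4 kg P/yr; at steady state this equals its total output.
τ = M / F = 72270 / 1580.4 = 45.73 yr.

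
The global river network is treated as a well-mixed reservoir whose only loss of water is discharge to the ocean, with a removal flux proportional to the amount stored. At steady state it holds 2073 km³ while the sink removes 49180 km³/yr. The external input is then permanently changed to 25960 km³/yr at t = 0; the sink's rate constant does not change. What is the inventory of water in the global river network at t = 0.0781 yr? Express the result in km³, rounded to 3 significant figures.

1250 km³

The sink rate constant is k = F₀/M₀ = 49180/2073 = 23.72 yr⁻¹.
Solving dM/dt = F₁ − kM with M(0) = M₀ gives M(t) = F₁/k + (M₀ − F₁/k)·e^(−kt).
F₁/k = 25960/23.72 = 1094.2 km³; kt = 23.72 × 0.0781 = 1.853, e^(−kt) = 0.1568.
M(0.0781) = 1094.2 + (2073 − 1094.2) × 0.1568 = 1094.2 + 153.5 = 1247.7 km³.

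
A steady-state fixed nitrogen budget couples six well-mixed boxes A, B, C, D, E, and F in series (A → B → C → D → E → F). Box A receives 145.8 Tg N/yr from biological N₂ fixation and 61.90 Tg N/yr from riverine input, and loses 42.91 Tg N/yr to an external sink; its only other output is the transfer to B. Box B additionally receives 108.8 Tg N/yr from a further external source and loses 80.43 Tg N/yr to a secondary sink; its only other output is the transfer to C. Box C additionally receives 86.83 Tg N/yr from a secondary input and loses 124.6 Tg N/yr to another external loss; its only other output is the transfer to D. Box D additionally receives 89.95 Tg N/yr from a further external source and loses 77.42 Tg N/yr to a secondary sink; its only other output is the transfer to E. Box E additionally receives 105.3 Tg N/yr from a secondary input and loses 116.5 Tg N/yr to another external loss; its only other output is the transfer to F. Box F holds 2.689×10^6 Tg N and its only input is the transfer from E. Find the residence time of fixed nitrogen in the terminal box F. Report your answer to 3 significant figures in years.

17200 yr

Box A: F(A→B) = (145.8 + 61.90) − 42.91 = 164.79 Tg N/yr.
Box B: F(B→C) = (164.79 + 108.8) − 80.43 = 193.16 Tg N/yr.
Box C: F(C→D) = (193.16 + 86.83) − 124.6 = 155.39 Tg N/yr.
Box D: F(D→E) = (155.39 + 89.95) − 77.42 = 167.92 Tg N/yr.
Box E: F(E→F) = (167.92 + 105.3) − 116.5 = 156.72 Tg N/yr.
Box F throughput = its input = 156.72 Tg N/yr; τ = 2.689×10^6 / 156.72 = 17160 yr.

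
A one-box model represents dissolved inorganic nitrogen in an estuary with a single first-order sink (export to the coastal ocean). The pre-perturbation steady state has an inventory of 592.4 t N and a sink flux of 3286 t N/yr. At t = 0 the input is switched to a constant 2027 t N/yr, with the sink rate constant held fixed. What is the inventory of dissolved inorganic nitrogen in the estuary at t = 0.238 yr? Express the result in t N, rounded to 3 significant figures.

The sink rate constant is k = F₀/M₀ = 3286/592.4 = 5.547 yr⁻¹.
Solving dM/dt = F₁ − kM with M(0) = M₀ gives M(t) = F₁/k + (M₀ − F₁/k)·e^(−kt).
F₁/k = 2027/5.547 = 365.43 t N; kt = 5.547 × 0.238 = 1.320, e^(−kt) = 0.2671.
M(0.238) = 365.43 + (592.4 − 365.43) × 0.2671 = 365.43 + 60.62 = 426.05 t N.

426 t N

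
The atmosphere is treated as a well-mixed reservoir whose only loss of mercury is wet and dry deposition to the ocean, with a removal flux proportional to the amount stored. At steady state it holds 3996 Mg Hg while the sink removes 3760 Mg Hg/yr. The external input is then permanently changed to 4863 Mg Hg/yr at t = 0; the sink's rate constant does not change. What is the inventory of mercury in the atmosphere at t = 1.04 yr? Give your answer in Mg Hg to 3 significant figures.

τ = M₀/F₀ = 3996/3760 = 1.063 yr; rate constant k = 1/τ.
New steady state M_∞ = F₁/k = F₁·τ = 4863 × 1.063 = 5168.2 Mg Hg.
M(t) = M_∞ + (M₀ − M_∞)·e^(−t/τ); t/τ = 1.04/1.063 = 0.9786, so e^(−t/τ) = 0.3758.
M(t) = 5168.2 − 1172 × 0.3758 = 4727.7 Mg Hg.

4730 Mg Hg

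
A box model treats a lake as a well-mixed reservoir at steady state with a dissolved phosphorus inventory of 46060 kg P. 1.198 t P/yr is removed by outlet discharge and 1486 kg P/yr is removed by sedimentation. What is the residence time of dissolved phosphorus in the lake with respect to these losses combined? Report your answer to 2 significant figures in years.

Convert the outlet discharge flux: 1.198 t P/yr = 1198 kg P/yr.
Total removal = 1198 + 1486 = 2684.0 kg P/yr.
τ = M / ΣF_out = 46060 / 2684.0 = 17.16 yr.

17 yr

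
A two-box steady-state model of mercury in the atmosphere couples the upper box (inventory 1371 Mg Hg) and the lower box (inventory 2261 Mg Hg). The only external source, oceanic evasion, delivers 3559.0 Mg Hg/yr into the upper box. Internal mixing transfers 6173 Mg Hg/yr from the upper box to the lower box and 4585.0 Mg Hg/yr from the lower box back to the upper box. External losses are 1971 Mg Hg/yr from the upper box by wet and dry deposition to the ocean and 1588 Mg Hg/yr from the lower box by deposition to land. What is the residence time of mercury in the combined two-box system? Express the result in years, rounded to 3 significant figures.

For the system as a whole, the A↔B exchange is internal and contributes nothing to the throughput; only the external sinks remove mass.
M_total = 1371 + 2261 = 3632.0 Mg Hg.
ΣF_external_out = 1971 + 1588 = 3559.0 Mg Hg/yr.
τ = M_total / ΣF_ext = 3632.0 / 3559.0 = 1.021 yr.

1.02 yr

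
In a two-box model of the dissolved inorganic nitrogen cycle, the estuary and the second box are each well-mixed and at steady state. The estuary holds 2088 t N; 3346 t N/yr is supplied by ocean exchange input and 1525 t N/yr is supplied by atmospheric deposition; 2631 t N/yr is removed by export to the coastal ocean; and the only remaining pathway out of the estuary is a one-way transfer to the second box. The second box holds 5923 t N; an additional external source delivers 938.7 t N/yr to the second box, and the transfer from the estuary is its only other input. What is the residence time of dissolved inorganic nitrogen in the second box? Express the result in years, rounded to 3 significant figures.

Balance the estuary: ΣF_in = 3346 + 1525 = 4871.0 t N/yr.
Transfer to the second box = ΣF_in − (2631) = 2240.0 t N/yr.
Total input to the second box = 2240.0 + 938.7 = 3178.7 t N/yr; at steady state this equals its total output.
τ = M / F = 5923 / 3178.7 = 1.863 yr.

1.86 yr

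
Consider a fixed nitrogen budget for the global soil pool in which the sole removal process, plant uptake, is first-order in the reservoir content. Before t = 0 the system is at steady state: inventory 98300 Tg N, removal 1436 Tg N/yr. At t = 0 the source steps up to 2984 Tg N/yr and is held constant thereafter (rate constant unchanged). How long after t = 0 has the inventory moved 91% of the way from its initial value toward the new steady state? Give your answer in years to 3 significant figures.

165 yr

τ = M₀/F₀ = 98300/1436 = 68.45 yr.
The remaining gap fraction is e^(−t/τ); 91% covered ⇒ e^(−t/τ) = 0.0900.
t = −τ ln(0.0900) = 68.45 × 2.408 = 164.8 yr.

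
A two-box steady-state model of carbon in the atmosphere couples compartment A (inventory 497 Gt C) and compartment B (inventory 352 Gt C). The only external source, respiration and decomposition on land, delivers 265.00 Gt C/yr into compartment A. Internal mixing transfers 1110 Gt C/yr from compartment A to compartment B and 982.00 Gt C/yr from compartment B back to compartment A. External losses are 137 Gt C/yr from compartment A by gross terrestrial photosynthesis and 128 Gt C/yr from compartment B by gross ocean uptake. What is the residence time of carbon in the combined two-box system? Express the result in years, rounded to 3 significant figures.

3.20 yr

For the system as a whole, the A↔B exchange is internal and contributes nothing to the throughput; only the external sinks remove mass.
M_total = 497 + 352 = 849.00 Gt C.
ΣF_external_out = 137 + 128 = 265.00 Gt C/yr.
τ = M_total / ΣF_ext = 849.00 / 265.00 = 3.204 yr.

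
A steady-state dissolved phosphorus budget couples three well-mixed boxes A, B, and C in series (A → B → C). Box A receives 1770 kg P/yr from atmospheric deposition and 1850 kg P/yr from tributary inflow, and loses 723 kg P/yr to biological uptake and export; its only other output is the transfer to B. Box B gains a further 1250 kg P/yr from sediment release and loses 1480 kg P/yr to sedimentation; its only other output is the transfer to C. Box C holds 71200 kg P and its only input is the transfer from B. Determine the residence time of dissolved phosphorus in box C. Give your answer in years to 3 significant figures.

26.7 yr

Box A: F(A→B) = (1770 + 1850) − 723 = 2897.0 kg P/yr.
Box B: F(B→C) = (2897.0 + 1250) − 1480 = 2667.0 kg P/yr.
Box C throughput = its input = 2667.0 kg P/yr; τ = 71200 / 2667.0 = 26.70 yr.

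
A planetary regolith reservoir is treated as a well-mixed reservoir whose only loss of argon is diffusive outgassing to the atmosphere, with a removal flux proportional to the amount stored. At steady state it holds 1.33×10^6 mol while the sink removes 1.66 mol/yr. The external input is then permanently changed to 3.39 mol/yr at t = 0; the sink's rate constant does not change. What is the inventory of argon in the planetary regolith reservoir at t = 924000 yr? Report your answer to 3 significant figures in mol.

The sink rate constant is k = F₀/M₀ = 1.66/1.33×10^6 = 1.248×10^-6 yr⁻¹.
Solving dM/dt = F₁ − kM with M(0) = M₀ gives M(t) = F₁/k + (M₀ − F₁/k)·e^(−kt).
F₁/k = 3.39/1.248×10^-6 = 2.7161×10^6 mol; kt = 1.248×10^-6 × 924000 = 1.153, e^(−kt) = 0.3156.
M(924000) = 2.7161×10^6 + (1.33×10^6 − 2.7161×10^6) × 0.3156 = 2.7161×10^6 − 437500 = 2.2786×10^6 mol.

2.28×10^6 mol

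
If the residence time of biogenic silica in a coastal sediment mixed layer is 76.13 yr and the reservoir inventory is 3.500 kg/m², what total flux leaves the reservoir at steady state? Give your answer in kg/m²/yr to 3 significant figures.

0.0460 kg/m²/yr

F = M / τ = 3.500 / 76.13 = 0.04597 kg/m²/yr.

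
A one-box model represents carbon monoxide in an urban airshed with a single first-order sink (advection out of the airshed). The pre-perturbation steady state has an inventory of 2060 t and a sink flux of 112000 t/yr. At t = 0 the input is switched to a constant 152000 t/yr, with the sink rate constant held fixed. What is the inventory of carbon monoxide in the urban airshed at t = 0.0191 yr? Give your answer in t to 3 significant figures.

2540 t

The sink rate constant is k = F₀/M₀ = 112000/2060 = 54.37 yr⁻¹.
Solving dM/dt = F₁ − kM with M(0) = M₀ gives M(t) = F₁/k + (M₀ − F₁/k)·e^(−kt).
F₁/k = 152000/54.37 = 2795.7 t; kt = 54.37 × 0.0191 = 1.038, e^(−kt) = 0.3540.
M(0.0191) = 2795.7 + (2060 − 2795.7) × 0.3540 = 2795.7 − 260.4 = 2535.3 t.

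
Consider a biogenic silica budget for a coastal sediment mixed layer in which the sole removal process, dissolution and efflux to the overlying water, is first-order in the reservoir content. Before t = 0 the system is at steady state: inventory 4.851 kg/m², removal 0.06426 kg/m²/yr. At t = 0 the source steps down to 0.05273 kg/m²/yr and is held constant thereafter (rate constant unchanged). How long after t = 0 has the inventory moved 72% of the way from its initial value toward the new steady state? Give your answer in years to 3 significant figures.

96.1 yr

τ = M₀/F₀ = 4.851/0.06426 = 75.49 yr.
The remaining gap fraction is e^(−t/τ); 72% covered ⇒ e^(−t/τ) = 0.280.
t = −τ ln(0.280) = 75.49 × 1.273 = 96.10 yr.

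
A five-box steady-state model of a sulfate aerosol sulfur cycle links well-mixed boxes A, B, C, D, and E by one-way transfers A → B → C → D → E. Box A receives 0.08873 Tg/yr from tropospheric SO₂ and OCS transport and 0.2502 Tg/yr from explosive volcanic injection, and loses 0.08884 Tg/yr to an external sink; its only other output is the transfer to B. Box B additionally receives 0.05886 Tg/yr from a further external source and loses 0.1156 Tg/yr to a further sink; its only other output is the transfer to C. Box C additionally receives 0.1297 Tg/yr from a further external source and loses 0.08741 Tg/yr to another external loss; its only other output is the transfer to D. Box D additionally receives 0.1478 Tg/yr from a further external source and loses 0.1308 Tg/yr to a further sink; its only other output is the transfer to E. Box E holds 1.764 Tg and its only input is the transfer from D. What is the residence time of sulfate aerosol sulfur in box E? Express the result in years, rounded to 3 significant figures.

6.98 yr

Box A: F(A→B) = (0.08873 + 0.2502) − 0.08884 = 0.25009 Tg/yr.
Box B: F(B→C) = (0.25009 + 0.05886) − 0.1156 = 0.19335 Tg/yr.
Box C: F(C→D) = (0.19335 + 0.1297) − 0.08741 = 0.23564 Tg/yr.
Box D: F(D→E) = (0.23564 + 0.1478) − 0.1308 = 0.25264 Tg/yr.
Box E throughput = its input = 0.25264 Tg/yr; τ = 1.764 / 0.25264 = 6.982 yr.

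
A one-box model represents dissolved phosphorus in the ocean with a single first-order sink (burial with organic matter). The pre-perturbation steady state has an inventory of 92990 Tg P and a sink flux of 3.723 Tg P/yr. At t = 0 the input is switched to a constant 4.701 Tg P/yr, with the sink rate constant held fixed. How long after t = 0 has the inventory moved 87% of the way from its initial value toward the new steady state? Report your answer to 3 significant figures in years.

51000 yr

τ = M₀/F₀ = 92990/3.723 = 24980 yr.
The remaining gap fraction is e^(−t/τ); 87% covered ⇒ e^(−t/τ) = 0.130.
t = −τ ln(0.130) = 24980 × 2.040 = 50960 yr.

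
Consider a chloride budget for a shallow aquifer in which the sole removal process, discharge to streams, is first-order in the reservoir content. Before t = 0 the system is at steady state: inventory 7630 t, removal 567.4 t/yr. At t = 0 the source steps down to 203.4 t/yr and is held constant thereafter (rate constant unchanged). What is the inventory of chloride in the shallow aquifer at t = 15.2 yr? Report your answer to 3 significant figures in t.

4320 t

τ = M₀/F₀ = 7630/567.4 = 13.45 yr; rate constant k = 1/τ.
New steady state M_∞ = F₁/k = F₁·τ = 203.4 × 13.45 = 2735.2 t.
M(t) = M_∞ + (M₀ − M_∞)·e^(−t/τ); t/τ = 15.2/13.45 = 1.130, so e^(−t/τ) = 0.3229.
M(t) = 2735.2 + 4895 × 0.3229 = 4315.8 t.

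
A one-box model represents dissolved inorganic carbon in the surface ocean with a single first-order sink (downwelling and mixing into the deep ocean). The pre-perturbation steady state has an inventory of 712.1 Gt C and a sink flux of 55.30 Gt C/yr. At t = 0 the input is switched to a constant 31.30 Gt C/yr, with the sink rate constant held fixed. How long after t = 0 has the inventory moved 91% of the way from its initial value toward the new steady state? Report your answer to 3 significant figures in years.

τ = M₀/F₀ = 712.1/55.30 = 12.88 yr.
The remaining gap fraction is e^(−t/τ); 91% covered ⇒ e^(−t/τ) = 0.0900.
t = −τ ln(0.0900) = 12.88 × 2.408 = 31.01 yr.

31.0 yr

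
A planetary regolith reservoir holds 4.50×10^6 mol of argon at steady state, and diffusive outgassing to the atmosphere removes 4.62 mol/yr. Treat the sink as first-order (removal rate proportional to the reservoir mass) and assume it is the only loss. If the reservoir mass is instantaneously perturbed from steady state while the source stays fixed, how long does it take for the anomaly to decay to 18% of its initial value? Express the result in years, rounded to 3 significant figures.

For a linear reservoir the anomaly decays as exp(−t/τ) with τ = M/F = 4.50×10^6/4.62 = 974000 yr.
exp(−t/τ) = 0.18 ⇒ t = −τ ln(0.18) = 974000 × 1.715 = 1.670×10^6 yr.

1.67×10^6 yr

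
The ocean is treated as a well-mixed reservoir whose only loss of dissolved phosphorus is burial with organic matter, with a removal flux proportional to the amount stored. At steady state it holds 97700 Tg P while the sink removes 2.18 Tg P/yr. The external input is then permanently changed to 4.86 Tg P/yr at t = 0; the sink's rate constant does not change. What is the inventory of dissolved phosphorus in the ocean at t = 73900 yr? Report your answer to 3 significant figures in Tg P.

195000 Tg P

τ = M₀/F₀ = 97700/2.18 = 44820 yr; rate constant k = 1/τ.
New steady state M_∞ = F₁/k = F₁·τ = 4.86 × 44820 = 217810 Tg P.
M(t) = M_∞ + (M₀ − M_∞)·e^(−t/τ); t/τ = 73900/44820 = 1.649, so e^(−t/τ) = 0.1923.
M(t) = 217810 − 120100 × 0.1923 = 194720 Tg P.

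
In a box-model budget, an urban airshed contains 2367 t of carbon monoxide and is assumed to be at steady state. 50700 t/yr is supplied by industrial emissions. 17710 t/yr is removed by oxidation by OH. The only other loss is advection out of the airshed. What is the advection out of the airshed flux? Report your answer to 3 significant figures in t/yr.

33000 t/yr

At steady state ΣF_in = ΣF_out.
ΣF_in = 50700 t/yr.
Advection out of the airshed flux = ΣF_in − (17710) = 50700 − 17710 = 32990 t/yr.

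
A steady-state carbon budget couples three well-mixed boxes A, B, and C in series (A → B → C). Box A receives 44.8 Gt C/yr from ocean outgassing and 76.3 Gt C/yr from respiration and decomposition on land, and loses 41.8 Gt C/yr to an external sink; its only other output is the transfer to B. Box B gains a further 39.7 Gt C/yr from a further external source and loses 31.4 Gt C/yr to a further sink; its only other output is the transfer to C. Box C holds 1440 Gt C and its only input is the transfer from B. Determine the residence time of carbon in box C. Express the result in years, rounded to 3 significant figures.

Box A: F(A→B) = (44.8 + 76.3) − 41.8 = 79.300 Gt C/yr.
Box B: F(B→C) = (79.300 + 39.7) − 31.4 = 87.600 Gt C/yr.
Box C throughput = its input = 87.600 Gt C/yr; τ = 1440 / 87.600 = 16.44 yr.

16.4 yr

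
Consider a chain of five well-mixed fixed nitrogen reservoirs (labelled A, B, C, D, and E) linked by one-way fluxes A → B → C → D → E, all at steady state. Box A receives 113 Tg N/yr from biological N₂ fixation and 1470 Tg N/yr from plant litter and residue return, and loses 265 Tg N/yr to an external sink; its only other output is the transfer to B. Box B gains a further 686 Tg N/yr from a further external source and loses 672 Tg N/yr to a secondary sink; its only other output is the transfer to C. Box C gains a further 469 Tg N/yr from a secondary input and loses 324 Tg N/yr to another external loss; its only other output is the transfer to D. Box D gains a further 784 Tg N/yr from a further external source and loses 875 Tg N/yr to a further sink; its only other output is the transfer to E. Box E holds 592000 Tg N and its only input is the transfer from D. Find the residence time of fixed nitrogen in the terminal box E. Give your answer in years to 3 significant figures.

Box A: F(A→B) = (113 + 1470) − 265 = 1318.0 Tg N/yr.
Box B: F(B→C) = (1318.0 + 686) − 672 = 1332.0 Tg N/yr.
Box C: F(C→D) = (1332.0 + 469) − 324 = 1477.0 Tg N/yr.
Box D: F(D→E) = (1477.0 + 784) − 875 = 1386.0 Tg N/yr.
Box E throughput = its input = 1386.0 Tg N/yr; τ = 592000 / 1386.0 = 427.1 yr.

427 yr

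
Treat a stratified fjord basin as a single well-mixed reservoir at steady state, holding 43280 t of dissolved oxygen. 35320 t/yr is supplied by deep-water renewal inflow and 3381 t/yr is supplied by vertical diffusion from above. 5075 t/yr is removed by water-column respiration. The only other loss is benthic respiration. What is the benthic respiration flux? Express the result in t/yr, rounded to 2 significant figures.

34000 t/yr

At steady state ΣF_in = ΣF_out.
ΣF_in = 35320 + 3381 = 38701 t/yr.
Benthic respiration flux = ΣF_in − (5075) = 38701 − 5075 = 33630 t/yr.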